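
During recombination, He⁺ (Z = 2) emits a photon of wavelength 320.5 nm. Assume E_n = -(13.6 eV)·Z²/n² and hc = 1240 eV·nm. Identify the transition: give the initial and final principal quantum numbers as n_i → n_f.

The photon energy is ΔE = hc/λ = 1240 / 320.5 = 3.869 eV.
With Z = 2, ΔE = 54.40 × (1/n_f² − 1/n_i²), so 1/n_f² − 1/n_i² = 0.07112.
Trying n_f = 3 gives 1/n_i² = 0.03999, i.e. n_i ≈ 5; this pair matches.

n_i = 5, n_f = 3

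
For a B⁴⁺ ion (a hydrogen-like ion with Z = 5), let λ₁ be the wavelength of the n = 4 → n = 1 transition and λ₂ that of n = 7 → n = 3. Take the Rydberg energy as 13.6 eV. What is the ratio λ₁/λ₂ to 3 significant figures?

0.0967

λ ∝ 1/ΔE ∝ 1/(1/n_f² − 1/n_i²), and the Z² and hc factors cancel in the ratio.
λ₁/λ₂ = (1/3² − 1/7²)/(1/1² − 1/4²) = 0.09070/0.9375 = 0.0967.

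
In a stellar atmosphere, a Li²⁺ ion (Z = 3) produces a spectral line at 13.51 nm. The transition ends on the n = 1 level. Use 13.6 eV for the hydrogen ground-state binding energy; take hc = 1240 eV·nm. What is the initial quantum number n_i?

The photon energy is ΔE = hc/λ = 1240 / 13.51 = 91.78 eV.
With Z = 3, ΔE = 122.4 × (1/n_f² − 1/n_i²), so 1/n_f² − 1/n_i² = 0.7499.
With n_f = 1: 1/n_i² = 1/1 − 0.7499 = 0.2501, so n_i ≈ 2.00.

n_i = 2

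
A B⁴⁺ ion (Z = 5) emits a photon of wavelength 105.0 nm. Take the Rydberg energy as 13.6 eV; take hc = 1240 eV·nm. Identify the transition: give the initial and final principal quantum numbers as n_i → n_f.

The photon energy is ΔE = hc/λ = 1240 / 105.0 = 11.81 eV.
With Z = 5, ΔE = 340.0 × (1/n_f² − 1/n_i²), so 1/n_f² − 1/n_i² = 0.03473.
Trying n_f = 4 gives 1/n_i² = 0.02777, i.e. n_i ≈ 6; this pair matches.

n_i = 6, n_f = 4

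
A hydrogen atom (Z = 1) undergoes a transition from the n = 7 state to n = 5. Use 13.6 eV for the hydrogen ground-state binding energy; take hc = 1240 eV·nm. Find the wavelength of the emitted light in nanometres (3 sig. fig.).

4650 nm

ΔE = 13.60 × (1/5² − 1/7²) = 13.60 × 0.01959 = 0.2664 eV.
λ = hc/ΔE = 1240 / 0.2664 = 4650 nm.
This line belongs to the Pfund series.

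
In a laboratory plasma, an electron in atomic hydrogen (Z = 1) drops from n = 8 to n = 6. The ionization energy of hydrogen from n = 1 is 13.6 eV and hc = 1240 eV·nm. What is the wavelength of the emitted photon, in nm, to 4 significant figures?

7503 nm

ΔE = 13.60 × (1/6² − 1/8²) = 13.60 × 0.01215 = 0.1653 eV.
λ = hc/ΔE = 1240 / 0.1653 = 7503 nm.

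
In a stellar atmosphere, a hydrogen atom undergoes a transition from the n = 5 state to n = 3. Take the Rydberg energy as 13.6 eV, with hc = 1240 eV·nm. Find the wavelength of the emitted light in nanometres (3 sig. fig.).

1280 nm

ΔE = 13.60 × (1/3² − 1/5²) = 13.60 × 0.07111 = 0.9671 eV.
λ = hc/ΔE = 1240 / 0.9671 = 1280 nm.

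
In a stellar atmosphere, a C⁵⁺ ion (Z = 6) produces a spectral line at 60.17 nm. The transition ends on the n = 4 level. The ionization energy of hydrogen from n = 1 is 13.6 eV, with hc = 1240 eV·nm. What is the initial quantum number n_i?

n_i = 7

The photon energy is ΔE = hc/λ = 1240 / 60.17 = 20.61 eV.
With Z = 6, ΔE = 489.6 × (1/n_f² − 1/n_i²), so 1/n_f² − 1/n_i² = 0.04209.
With n_f = 4: 1/n_i² = 1/16 − 0.04209 = 0.02041, so n_i ≈ 7.00.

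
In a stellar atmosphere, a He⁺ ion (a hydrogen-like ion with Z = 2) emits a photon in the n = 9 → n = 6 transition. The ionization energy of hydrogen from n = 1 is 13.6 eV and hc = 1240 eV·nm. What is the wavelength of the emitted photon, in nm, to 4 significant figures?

1477 nm

For Z = 2 the level energies scale as Z², so the effective Rydberg energy is 13.6 × 4 = 54.40 eV.
ΔE = 54.40 × (1/6² − 1/9²) = 54.40 × 0.01543 = 0.8395 eV.
λ = hc/ΔE = 1240 / 0.8395 = 1477 nm.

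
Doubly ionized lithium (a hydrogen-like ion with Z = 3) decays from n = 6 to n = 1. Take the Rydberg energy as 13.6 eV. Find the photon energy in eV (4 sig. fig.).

119.0 eV

The Bohr energies scale as Z², so for Z = 3: E_n = −122.4/n² eV.
E_6 = −122.4/36 = −3.400 eV and E_1 = −122.4/1 = −122.4 eV.
The photon energy is |E_6 − E_1| = 119.0 eV.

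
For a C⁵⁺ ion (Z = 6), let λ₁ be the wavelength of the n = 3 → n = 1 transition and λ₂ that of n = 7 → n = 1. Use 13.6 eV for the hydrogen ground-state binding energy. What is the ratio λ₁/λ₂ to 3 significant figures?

1.10

λ ∝ 1/ΔE ∝ 1/(1/n_f² − 1/n_i²), and the Z² and hc factors cancel in the ratio.
λ₁/λ₂ = (1/1² − 1/7²)/(1/1² − 1/3²) = 0.9796/0.8889 = 1.10.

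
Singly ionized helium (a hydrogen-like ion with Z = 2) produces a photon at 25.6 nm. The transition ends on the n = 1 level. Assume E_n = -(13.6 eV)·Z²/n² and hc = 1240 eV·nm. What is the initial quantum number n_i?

n_i = 3

The photon energy is ΔE = hc/λ = 1240 / 25.6 = 48.44 eV.
With Z = 2, ΔE = 54.40 × (1/n_f² − 1/n_i²), so 1/n_f² − 1/n_i² = 0.8904.
With n_f = 1: 1/n_i² = 1/1 − 0.8904 = 0.1096, so n_i ≈ 3.02.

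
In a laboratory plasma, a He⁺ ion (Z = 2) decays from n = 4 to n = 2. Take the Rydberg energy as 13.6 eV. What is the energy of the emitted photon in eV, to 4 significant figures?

10.20 eV

The Bohr energies scale as Z², so for Z = 2: E_n = −54.40/n² eV.
E_4 = −54.40/16 = −3.400 eV and E_2 = −54.40/4 = −13.60 eV.
The photon energy is |E_4 − E_2| = 10.20 eV.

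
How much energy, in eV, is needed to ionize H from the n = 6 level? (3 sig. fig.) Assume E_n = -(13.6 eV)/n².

0.378 eV

E_6 = −13.60/36 = −0.378 eV, so ionization (to E = 0) requires 0.378 eV.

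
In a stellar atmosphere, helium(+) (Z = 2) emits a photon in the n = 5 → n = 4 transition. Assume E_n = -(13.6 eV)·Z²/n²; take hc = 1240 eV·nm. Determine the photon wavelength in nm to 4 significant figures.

1013 nm

For Z = 2 the level energies scale as Z², so the effective Rydberg energy is 13.6 × 4 = 54.40 eV.
ΔE = 54.40 × (1/4² − 1/5²) = 54.40 × 0.02250 = 1.224 eV.
λ = hc/ΔE = 1240 / 1.224 = 1013 nm.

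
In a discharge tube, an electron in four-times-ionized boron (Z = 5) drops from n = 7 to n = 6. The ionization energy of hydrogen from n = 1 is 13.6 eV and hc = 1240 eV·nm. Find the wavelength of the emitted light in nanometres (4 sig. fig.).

For Z = 5 the level energies scale as Z², so the effective Rydberg energy is 13.6 × 25 = 340.0 eV.
ΔE = 340.0 × (1/6² − 1/7²) = 340.0 × 0.007370 = 2.506 eV.
λ = hc/ΔE = 1240 / 2.506 = 494.9 nm.

494.9 nm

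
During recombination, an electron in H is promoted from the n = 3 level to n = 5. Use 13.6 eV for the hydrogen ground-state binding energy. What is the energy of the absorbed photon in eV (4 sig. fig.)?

0.9671 eV

E_5 = −13.60/25 = −0.5440 eV and E_3 = −13.60/9 = −1.511 eV.
The photon energy is |E_5 − E_3| = 0.9671 eV.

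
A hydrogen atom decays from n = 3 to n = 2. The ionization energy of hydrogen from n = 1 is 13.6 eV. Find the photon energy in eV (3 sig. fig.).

1.89 eV

E_3 = −13.60/9 = −1.511 eV and E_2 = −13.60/4 = −3.400 eV.
The photon energy is |E_3 − E_2| = 1.89 eV.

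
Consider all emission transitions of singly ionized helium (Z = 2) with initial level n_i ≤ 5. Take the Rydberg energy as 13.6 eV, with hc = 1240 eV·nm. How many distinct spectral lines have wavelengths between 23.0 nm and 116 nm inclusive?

Enumerate all n_i → n_f pairs with 1 ≤ n_f < n_i ≤ 5 and compute λ = 1240 / [13.6·4·(1/n_f² − 1/n_i²)].
Lines falling in [23.0, 116] nm: 5→1 (23.74 nm), 4→1 (24.31 nm), 3→1 (25.64 nm), 2→1 (30.39 nm), 5→2 (108.5 nm).

5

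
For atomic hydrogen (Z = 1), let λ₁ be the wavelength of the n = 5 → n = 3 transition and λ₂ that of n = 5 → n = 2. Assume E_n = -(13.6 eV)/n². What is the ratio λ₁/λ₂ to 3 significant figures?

λ ∝ 1/ΔE ∝ 1/(1/n_f² − 1/n_i²), and the Z² and hc factors cancel in the ratio.
λ₁/λ₂ = (1/2² − 1/5²)/(1/3² − 1/5²) = 0.2100/0.07111 = 2.95.

2.95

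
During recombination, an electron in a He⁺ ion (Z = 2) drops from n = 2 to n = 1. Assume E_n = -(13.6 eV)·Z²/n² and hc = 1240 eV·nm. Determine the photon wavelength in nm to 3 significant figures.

30.4 nm

For Z = 2 the level energies scale as Z², so the effective Rydberg energy is 13.6 × 4 = 54.40 eV.
ΔE = 54.40 × (1/1² − 1/2²) = 54.40 × 0.7500 = 40.80 eV.
λ = hc/ΔE = 1240 / 40.80 = 30.4 nm.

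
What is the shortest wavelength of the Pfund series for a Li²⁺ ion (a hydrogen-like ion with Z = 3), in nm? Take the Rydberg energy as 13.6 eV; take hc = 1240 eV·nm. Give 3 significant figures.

The Pfund series has lower level n_f = 5; the series limit corresponds to n_i → ∞.
ΔE_max = 13.6 × 9 / 5² = 4.896 eV.
λ_min = 1240 / 4.896 = 253 nm.

253 nm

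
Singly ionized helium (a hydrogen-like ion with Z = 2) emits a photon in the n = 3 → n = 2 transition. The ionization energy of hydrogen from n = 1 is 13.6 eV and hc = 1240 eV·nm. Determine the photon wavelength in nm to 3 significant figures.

164 nm

For Z = 2 the level energies scale as Z², so the effective Rydberg energy is 13.6 × 4 = 54.40 eV.
ΔE = 54.40 × (1/2² − 1/3²) = 54.40 × 0.1389 = 7.556 eV.
λ = hc/ΔE = 1240 / 7.556 = 164 nm.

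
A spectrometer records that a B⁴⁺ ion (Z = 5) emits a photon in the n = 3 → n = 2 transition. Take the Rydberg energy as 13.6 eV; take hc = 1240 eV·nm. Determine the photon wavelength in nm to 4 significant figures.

For Z = 5 the level energies scale as Z², so the effective Rydberg energy is 13.6 × 25 = 340.0 eV.
ΔE = 340.0 × (1/2² − 1/3²) = 340.0 × 0.1389 = 47.22 eV.
λ = hc/ΔE = 1240 / 47.22 = 26.26 nm.

26.26 nm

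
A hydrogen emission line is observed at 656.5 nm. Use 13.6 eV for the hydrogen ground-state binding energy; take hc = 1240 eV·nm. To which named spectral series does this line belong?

Balmer

ΔE = 1240/656.5 = 1.889 eV.
This matches 13.6 × (1/2² − 1/3²), so n_f = 2: the Balmer series.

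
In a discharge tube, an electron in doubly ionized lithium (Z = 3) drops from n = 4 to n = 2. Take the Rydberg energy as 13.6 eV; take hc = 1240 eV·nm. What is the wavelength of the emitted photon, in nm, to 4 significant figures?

54.03 nm

For Z = 3 the level energies scale as Z², so the effective Rydberg energy is 13.6 × 9 = 122.4 eV.
ΔE = 122.4 × (1/2² − 1/4²) = 122.4 × 0.1875 = 22.95 eV.
λ = hc/ΔE = 1240 / 22.95 = 54.03 nm.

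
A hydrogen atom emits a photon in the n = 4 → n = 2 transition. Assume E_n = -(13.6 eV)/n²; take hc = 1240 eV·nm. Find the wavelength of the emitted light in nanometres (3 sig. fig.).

486 nm

ΔE = 13.60 × (1/2² − 1/4²) = 13.60 × 0.1875 = 2.550 eV.
λ = hc/ΔE = 1240 / 2.550 = 486 nm.
This line belongs to the Balmer series.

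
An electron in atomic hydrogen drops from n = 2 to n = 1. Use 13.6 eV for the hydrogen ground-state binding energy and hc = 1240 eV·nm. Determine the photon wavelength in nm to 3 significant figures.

122 nm

ΔE = 13.60 × (1/1² − 1/2²) = 13.60 × 0.7500 = 10.20 eV.
λ = hc/ΔE = 1240 / 10.20 = 122 nm.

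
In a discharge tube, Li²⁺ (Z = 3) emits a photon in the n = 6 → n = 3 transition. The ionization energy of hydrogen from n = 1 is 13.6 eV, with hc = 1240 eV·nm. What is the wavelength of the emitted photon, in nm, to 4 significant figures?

For Z = 3 the level energies scale as Z², so the effective Rydberg energy is 13.6 × 9 = 122.4 eV.
ΔE = 122.4 × (1/3² − 1/6²) = 122.4 × 0.08333 = 10.20 eV.
λ = hc/ΔE = 1240 / 10.20 = 121.6 nm.

121.6 nm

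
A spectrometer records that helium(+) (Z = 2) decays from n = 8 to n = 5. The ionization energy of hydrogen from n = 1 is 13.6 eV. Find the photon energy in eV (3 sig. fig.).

The Bohr energies scale as Z², so for Z = 2: E_n = −54.40/n² eV.
E_8 = −54.40/64 = −0.8500 eV and E_5 = −54.40/25 = −2.176 eV.
The photon energy is |E_8 − E_5| = 1.33 eV.

1.33 eV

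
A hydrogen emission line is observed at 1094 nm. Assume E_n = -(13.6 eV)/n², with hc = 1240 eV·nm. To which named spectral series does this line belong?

ΔE = 1240/1094 = 1.133 eV.
This matches 13.6 × (1/3² − 1/6²), so n_f = 3: the Paschen series.

Paschen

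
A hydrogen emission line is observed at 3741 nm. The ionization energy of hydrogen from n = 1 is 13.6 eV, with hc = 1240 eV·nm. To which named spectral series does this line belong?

Pfund

ΔE = 1240/3741 = 0.3315 eV.
This matches 13.6 × (1/5² − 1/8²), so n_f = 5: the Pfund series.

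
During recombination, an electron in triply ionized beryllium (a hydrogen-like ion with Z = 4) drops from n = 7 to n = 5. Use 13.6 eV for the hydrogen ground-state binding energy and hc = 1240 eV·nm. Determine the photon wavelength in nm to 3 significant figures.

For Z = 4 the level energies scale as Z², so the effective Rydberg energy is 13.6 × 16 = 217.6 eV.
ΔE = 217.6 × (1/5² − 1/7²) = 217.6 × 0.01959 = 4.263 eV.
λ = hc/ΔE = 1240 / 4.263 = 291 nm.

291 nm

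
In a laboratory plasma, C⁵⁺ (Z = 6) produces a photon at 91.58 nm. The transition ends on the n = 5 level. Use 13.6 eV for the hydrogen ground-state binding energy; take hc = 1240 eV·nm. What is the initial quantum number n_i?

The photon energy is ΔE = hc/λ = 1240 / 91.58 = 13.54 eV.
With Z = 6, ΔE = 489.6 × (1/n_f² − 1/n_i²), so 1/n_f² − 1/n_i² = 0.02766.
With n_f = 5: 1/n_i² = 1/25 − 0.02766 = 0.01234, so n_i ≈ 9.00.

n_i = 9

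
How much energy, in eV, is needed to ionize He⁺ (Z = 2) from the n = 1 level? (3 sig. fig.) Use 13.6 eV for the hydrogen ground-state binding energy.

E_n = −13.6 Z²/n² = −54.40/n² eV for Z = 2.
E_1 = −54.40/1 = −54.4 eV, so ionization (to E = 0) requires 54.4 eV.

54.4 eV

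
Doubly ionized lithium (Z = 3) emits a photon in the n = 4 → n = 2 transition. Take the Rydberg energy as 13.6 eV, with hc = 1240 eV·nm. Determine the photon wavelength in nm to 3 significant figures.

54.0 nm

For Z = 3 the level energies scale as Z², so the effective Rydberg energy is 13.6 × 9 = 122.4 eV.
ΔE = 122.4 × (1/2² − 1/4²) = 122.4 × 0.1875 = 22.95 eV.
λ = hc/ΔE = 1240 / 22.95 = 54.0 nm.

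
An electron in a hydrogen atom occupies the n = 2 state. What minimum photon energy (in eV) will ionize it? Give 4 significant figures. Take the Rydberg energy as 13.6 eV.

3.400 eV

E_2 = −13.60/4 = −3.400 eV, so ionization (to E = 0) requires 3.400 eV.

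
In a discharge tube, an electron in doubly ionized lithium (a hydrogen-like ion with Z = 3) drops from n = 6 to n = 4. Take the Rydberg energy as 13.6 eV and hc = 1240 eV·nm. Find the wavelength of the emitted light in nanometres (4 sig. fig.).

For Z = 3 the level energies scale as Z², so the effective Rydberg energy is 13.6 × 9 = 122.4 eV.
ΔE = 122.4 × (1/4² − 1/6²) = 122.4 × 0.03472 = 4.250 eV.
λ = hc/ΔE = 1240 / 4.250 = 291.8 nm.

291.8 nm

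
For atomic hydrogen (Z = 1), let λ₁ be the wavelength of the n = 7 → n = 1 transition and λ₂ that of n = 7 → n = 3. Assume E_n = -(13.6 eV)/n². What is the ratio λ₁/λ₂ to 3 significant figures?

0.0926

λ ∝ 1/ΔE ∝ 1/(1/n_f² − 1/n_i²), and the Z² and hc factors cancel in the ratio.
λ₁/λ₂ = (1/3² − 1/7²)/(1/1² − 1/7²) = 0.09070/0.9796 = 0.0926.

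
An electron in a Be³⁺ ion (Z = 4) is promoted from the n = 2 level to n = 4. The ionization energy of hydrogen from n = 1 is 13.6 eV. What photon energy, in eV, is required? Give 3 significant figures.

The Bohr energies scale as Z², so for Z = 4: E_n = −217.6/n² eV.
E_4 = −217.6/16 = −13.60 eV and E_2 = −217.6/4 = −54.40 eV.
The photon energy is |E_4 − E_2| = 40.8 eV.

40.8 eV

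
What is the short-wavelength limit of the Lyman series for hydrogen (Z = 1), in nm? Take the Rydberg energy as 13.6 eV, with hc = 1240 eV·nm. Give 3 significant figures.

91.2 nm

The Lyman series has lower level n_f = 1; the series limit corresponds to n_i → ∞.
ΔE_max = 13.6 × 1 / 1² = 13.60 eV.
λ_min = 1240 / 13.60 = 91.2 nm.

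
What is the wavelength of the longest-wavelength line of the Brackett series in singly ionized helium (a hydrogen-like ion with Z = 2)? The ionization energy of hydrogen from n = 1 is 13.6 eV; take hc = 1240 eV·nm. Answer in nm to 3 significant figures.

1010 nm

The Brackett series terminates on n_f = 4; the first line has n_i = 4+1 = 5.
ΔE = 54.40 × (1/4² − 1/5²) = 1.224 eV.
λ = 1240 / 1.224 = 1010 nm.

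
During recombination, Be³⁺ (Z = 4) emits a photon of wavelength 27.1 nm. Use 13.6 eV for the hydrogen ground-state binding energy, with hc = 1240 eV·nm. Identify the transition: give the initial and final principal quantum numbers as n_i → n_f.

n_i = 5, n_f = 2

The photon energy is ΔE = hc/λ = 1240 / 27.1 = 45.76 eV.
With Z = 4, ΔE = 217.6 × (1/n_f² − 1/n_i²), so 1/n_f² − 1/n_i² = 0.2103.
Trying n_f = 2 gives 1/n_i² = 0.03972, i.e. n_i ≈ 5; this pair matches.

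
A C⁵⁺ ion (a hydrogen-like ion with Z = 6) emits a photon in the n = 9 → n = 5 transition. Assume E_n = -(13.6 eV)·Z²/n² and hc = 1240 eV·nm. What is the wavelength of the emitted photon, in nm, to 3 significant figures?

For Z = 6 the level energies scale as Z², so the effective Rydberg energy is 13.6 × 36 = 489.6 eV.
ΔE = 489.6 × (1/5² − 1/9²) = 489.6 × 0.02765 = 13.54 eV.
λ = hc/ΔE = 1240 / 13.54 = 91.6 nm.

91.6 nm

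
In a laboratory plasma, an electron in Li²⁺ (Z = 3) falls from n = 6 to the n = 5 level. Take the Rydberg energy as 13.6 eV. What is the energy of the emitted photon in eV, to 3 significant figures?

1.50 eV

The Bohr energies scale as Z², so for Z = 3: E_n = −122.4/n² eV.
E_6 = −122.4/36 = −3.400 eV and E_5 = −122.4/25 = −4.896 eV.
The photon energy is |E_6 − E_5| = 1.50 eV.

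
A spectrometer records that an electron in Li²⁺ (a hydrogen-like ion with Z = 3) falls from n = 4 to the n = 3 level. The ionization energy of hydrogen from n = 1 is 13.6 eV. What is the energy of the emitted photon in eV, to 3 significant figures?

5.95 eV

The Bohr energies scale as Z², so for Z = 3: E_n = −122.4/n² eV.
E_4 = −122.4/16 = −7.650 eV and E_3 = −122.4/9 = −13.60 eV.
The photon energy is |E_4 − E_3| = 5.95 eV.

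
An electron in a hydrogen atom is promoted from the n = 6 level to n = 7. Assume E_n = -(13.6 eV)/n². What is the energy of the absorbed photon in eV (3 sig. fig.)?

E_7 = −13.60/49 = −0.2776 eV and E_6 = −13.60/36 = −0.3778 eV.
The photon energy is |E_7 − E_6| = 0.100 eV.

0.100 eV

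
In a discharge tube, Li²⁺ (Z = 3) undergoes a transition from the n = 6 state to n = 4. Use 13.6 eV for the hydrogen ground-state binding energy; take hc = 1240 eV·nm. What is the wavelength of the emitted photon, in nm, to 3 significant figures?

292 nm

For Z = 3 the level energies scale as Z², so the effective Rydberg energy is 13.6 × 9 = 122.4 eV.
ΔE = 122.4 × (1/4² − 1/6²) = 122.4 × 0.03472 = 4.250 eV.
λ = hc/ΔE = 1240 / 4.250 = 292 nm.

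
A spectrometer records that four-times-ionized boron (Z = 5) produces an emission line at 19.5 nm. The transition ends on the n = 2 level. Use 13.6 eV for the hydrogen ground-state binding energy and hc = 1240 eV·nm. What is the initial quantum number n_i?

The photon energy is ΔE = hc/λ = 1240 / 19.5 = 63.59 eV.
With Z = 5, ΔE = 340.0 × (1/n_f² − 1/n_i²), so 1/n_f² − 1/n_i² = 0.1870.
With n_f = 2: 1/n_i² = 1/4 − 0.1870 = 0.06297, so n_i ≈ 3.99.

n_i = 4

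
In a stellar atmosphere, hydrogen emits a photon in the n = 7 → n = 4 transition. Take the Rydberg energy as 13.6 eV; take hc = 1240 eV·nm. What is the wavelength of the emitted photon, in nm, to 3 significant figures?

2170 nm

ΔE = 13.60 × (1/4² − 1/7²) = 13.60 × 0.04209 = 0.5724 eV.
λ = hc/ΔE = 1240 / 0.5724 = 2170 nm.
This line belongs to the Brackett series.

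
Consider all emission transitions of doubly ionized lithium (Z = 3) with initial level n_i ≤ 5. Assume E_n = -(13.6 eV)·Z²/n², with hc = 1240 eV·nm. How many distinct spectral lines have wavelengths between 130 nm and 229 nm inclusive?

Enumerate all n_i → n_f pairs with 1 ≤ n_f < n_i ≤ 5 and compute λ = 1240 / [13.6·9·(1/n_f² − 1/n_i²)].
Lines falling in [130, 229] nm: 5→3 (142.5 nm), 4→3 (208.4 nm).

2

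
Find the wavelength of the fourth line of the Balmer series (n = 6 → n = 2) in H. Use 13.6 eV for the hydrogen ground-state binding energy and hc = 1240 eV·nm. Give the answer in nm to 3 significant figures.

410 nm

The Balmer series terminates on n_f = 2; the fourth line has n_i = 2+4 = 6.
ΔE = 13.60 × (1/2² − 1/6²) = 3.022 eV.
λ = 1240 / 3.022 = 410 nm.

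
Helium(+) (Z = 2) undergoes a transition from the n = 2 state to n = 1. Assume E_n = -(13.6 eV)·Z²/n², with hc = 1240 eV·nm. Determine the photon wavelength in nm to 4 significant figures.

30.39 nm

For Z = 2 the level energies scale as Z², so the effective Rydberg energy is 13.6 × 4 = 54.40 eV.
ΔE = 54.40 × (1/1² − 1/2²) = 54.40 × 0.7500 = 40.80 eV.
λ = hc/ΔE = 1240 / 40.80 = 30.39 nm.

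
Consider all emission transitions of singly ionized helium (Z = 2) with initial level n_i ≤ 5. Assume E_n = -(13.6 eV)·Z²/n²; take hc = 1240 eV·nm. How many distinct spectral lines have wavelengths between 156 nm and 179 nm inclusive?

1

Enumerate all n_i → n_f pairs with 1 ≤ n_f < n_i ≤ 5 and compute λ = 1240 / [13.6·4·(1/n_f² − 1/n_i²)].
Lines falling in [156, 179] nm: 3→2 (164.1 nm).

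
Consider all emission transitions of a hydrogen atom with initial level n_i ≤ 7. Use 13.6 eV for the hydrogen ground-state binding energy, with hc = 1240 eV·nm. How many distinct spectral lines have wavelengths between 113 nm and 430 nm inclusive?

3

Enumerate all n_i → n_f pairs with 1 ≤ n_f < n_i ≤ 7 and compute λ = 1240 / [13.6·1·(1/n_f² − 1/n_i²)].
Lines falling in [113, 430] nm: 2→1 (121.6 nm), 7→2 (397.1 nm), 6→2 (410.3 nm).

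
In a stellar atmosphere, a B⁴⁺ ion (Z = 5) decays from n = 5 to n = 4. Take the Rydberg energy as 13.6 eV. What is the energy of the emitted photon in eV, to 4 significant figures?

7.650 eV

The Bohr energies scale as Z², so for Z = 5: E_n = −340.0/n² eV.
E_5 = −340.0/25 = −13.60 eV and E_4 = −340.0/16 = −21.25 eV.
The photon energy is |E_5 − E_4| = 7.650 eV.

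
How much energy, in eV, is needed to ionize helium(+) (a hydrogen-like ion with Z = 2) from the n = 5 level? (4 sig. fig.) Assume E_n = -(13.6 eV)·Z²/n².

E_n = −13.6 Z²/n² = −54.40/n² eV for Z = 2.
E_5 = −54.40/25 = −2.176 eV, so ionization (to E = 0) requires 2.176 eV.

2.176 eV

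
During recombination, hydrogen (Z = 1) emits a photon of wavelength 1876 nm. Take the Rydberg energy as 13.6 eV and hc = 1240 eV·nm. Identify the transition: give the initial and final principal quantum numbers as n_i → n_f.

n_i = 4, n_f = 3

The photon energy is ΔE = hc/λ = 1240 / 1876 = 0.6610 eV.
With Z = 1, ΔE = 13.60 × (1/n_f² − 1/n_i²), so 1/n_f² − 1/n_i² = 0.04860.
Trying n_f = 3 gives 1/n_i² = 0.06251, i.e. n_i ≈ 4; this pair matches.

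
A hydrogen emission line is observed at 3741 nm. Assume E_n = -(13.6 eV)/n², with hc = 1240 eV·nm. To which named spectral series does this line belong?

Pfund

ΔE = 1240/3741 = 0.3315 eV.
This matches 13.6 × (1/5² − 1/8²), so n_f = 5: the Pfund series.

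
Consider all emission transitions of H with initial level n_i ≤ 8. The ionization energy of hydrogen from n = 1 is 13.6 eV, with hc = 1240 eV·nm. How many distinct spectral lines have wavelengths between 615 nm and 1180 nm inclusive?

4

Enumerate all n_i → n_f pairs with 1 ≤ n_f < n_i ≤ 8 and compute λ = 1240 / [13.6·1·(1/n_f² − 1/n_i²)].
Lines falling in [615, 1180] nm: 3→2 (656.5 nm), 8→3 (954.9 nm), 7→3 (1005 nm), 6→3 (1094 nm).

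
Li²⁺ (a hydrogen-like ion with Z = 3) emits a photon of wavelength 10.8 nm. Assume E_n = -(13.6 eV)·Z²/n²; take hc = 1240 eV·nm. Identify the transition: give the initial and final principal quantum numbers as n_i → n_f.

The photon energy is ΔE = hc/λ = 1240 / 10.8 = 114.8 eV.
With Z = 3, ΔE = 122.4 × (1/n_f² − 1/n_i²), so 1/n_f² − 1/n_i² = 0.9380.
Trying n_f = 1 gives 1/n_i² = 0.06197, i.e. n_i ≈ 4; this pair matches.

n_i = 4, n_f = 1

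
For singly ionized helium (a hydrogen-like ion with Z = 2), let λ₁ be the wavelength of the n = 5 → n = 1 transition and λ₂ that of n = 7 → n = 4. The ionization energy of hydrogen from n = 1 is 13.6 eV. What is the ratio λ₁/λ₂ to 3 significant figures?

λ ∝ 1/ΔE ∝ 1/(1/n_f² − 1/n_i²), and the Z² and hc factors cancel in the ratio.
λ₁/λ₂ = (1/4² − 1/7²)/(1/1² − 1/5²) = 0.04209/0.9600 = 0.0438.

0.0438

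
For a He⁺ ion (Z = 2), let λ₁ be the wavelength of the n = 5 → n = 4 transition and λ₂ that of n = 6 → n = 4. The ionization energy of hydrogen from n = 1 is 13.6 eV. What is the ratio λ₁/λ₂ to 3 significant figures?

λ ∝ 1/ΔE ∝ 1/(1/n_f² − 1/n_i²), and the Z² and hc factors cancel in the ratio.
λ₁/λ₂ = (1/4² − 1/6²)/(1/4² − 1/5²) = 0.03472/0.02250 = 1.54.

1.54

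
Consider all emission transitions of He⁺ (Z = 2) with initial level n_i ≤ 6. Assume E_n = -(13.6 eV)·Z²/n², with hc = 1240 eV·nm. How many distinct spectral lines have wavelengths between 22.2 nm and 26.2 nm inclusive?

Enumerate all n_i → n_f pairs with 1 ≤ n_f < n_i ≤ 6 and compute λ = 1240 / [13.6·4·(1/n_f² − 1/n_i²)].
Lines falling in [22.2, 26.2] nm: 6→1 (23.45 nm), 5→1 (23.74 nm), 4→1 (24.31 nm), 3→1 (25.64 nm).

4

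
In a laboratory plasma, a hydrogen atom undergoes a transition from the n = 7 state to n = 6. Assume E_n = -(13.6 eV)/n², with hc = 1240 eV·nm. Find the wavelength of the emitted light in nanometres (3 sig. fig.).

12400 nm

ΔE = 13.60 × (1/6² − 1/7²) = 13.60 × 0.007370 = 0.1002 eV.
λ = hc/ΔE = 1240 / 0.1002 = 12400 nm.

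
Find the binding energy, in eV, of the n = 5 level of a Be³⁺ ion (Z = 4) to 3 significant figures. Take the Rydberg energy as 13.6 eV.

8.70 eV

E_n = −13.6 Z²/n² = −217.6/n² eV for Z = 4.
E_5 = −217.6/25 = −8.70 eV, so ionization (to E = 0) requires 8.70 eV.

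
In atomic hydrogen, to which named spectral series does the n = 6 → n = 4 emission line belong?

Brackett

The series is set by the lower level: n_f = 4 is the Brackett series.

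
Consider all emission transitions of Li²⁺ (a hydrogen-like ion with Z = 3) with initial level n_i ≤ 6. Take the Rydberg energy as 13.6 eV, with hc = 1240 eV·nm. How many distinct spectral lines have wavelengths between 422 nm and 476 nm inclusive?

1

Enumerate all n_i → n_f pairs with 1 ≤ n_f < n_i ≤ 6 and compute λ = 1240 / [13.6·9·(1/n_f² − 1/n_i²)].
Lines falling in [422, 476] nm: 5→4 (450.3 nm).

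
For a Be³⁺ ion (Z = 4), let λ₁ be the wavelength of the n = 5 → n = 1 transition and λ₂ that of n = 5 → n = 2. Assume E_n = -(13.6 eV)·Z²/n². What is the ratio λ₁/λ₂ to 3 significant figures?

λ ∝ 1/ΔE ∝ 1/(1/n_f² − 1/n_i²), and the Z² and hc factors cancel in the ratio.
λ₁/λ₂ = (1/2² − 1/5²)/(1/1² − 1/5²) = 0.2100/0.9600 = 0.219.

0.219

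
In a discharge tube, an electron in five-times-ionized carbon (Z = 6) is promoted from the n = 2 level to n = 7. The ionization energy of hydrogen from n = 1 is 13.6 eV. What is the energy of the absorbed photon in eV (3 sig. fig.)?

The Bohr energies scale as Z², so for Z = 6: E_n = −489.6/n² eV.
E_7 = −489.6/49 = −9.992 eV and E_2 = −489.6/4 = −122.4 eV.
The photon energy is |E_7 − E_2| = 112 eV.

112 eV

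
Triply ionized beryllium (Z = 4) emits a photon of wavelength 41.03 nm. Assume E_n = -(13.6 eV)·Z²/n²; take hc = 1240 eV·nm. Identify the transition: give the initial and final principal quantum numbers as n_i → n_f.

n_i = 3, n_f = 2

The photon energy is ΔE = hc/λ = 1240 / 41.03 = 30.22 eV.
With Z = 4, ΔE = 217.6 × (1/n_f² − 1/n_i²), so 1/n_f² − 1/n_i² = 0.1389.
Trying n_f = 2 gives 1/n_i² = 0.1111, i.e. n_i ≈ 3; this pair matches.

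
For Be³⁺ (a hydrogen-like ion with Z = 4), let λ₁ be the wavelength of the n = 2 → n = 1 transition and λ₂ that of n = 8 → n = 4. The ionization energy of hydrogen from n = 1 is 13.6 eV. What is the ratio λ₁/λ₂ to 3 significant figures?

λ ∝ 1/ΔE ∝ 1/(1/n_f² − 1/n_i²), and the Z² and hc factors cancel in the ratio.
λ₁/λ₂ = (1/4² − 1/8²)/(1/1² − 1/2²) = 0.04688/0.7500 = 0.0625.

0.0625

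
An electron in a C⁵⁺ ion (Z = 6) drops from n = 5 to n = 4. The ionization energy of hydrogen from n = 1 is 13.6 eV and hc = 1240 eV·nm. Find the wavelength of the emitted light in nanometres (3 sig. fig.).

For Z = 6 the level energies scale as Z², so the effective Rydberg energy is 13.6 × 36 = 489.6 eV.
ΔE = 489.6 × (1/4² − 1/5²) = 489.6 × 0.02250 = 11.02 eV.
λ = hc/ΔE = 1240 / 11.02 = 113 nm.

113 nm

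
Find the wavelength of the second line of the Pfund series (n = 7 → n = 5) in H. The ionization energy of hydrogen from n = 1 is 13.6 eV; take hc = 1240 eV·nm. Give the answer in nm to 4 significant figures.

The Pfund series terminates on n_f = 5; the second line has n_i = 5+2 = 7.
ΔE = 13.60 × (1/5² − 1/7²) = 0.2664 eV.
λ = 1240 / 0.2664 = 4654 nm.

4654 nm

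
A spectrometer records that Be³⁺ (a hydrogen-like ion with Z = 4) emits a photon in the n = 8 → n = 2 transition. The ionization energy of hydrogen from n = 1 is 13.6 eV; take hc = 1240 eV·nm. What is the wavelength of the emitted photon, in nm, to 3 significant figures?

24.3 nm

For Z = 4 the level energies scale as Z², so the effective Rydberg energy is 13.6 × 16 = 217.6 eV.
ΔE = 217.6 × (1/2² − 1/8²) = 217.6 × 0.2344 = 51.00 eV.
λ = hc/ΔE = 1240 / 51.00 = 24.3 nm.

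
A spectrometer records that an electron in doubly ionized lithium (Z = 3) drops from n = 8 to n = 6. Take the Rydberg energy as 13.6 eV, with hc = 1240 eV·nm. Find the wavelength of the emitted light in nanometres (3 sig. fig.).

For Z = 3 the level energies scale as Z², so the effective Rydberg energy is 13.6 × 9 = 122.4 eV.
ΔE = 122.4 × (1/6² − 1/8²) = 122.4 × 0.01215 = 1.488 eV.
λ = hc/ΔE = 1240 / 1.488 = 834 nm.

834 nm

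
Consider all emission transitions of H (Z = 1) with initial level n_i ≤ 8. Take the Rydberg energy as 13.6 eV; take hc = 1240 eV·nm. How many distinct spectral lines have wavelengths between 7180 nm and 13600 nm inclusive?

Enumerate all n_i → n_f pairs with 1 ≤ n_f < n_i ≤ 8 and compute λ = 1240 / [13.6·1·(1/n_f² − 1/n_i²)].
Lines falling in [7180, 13600] nm: 6→5 (7460 nm), 8→6 (7503 nm), 7→6 (12370 nm).

3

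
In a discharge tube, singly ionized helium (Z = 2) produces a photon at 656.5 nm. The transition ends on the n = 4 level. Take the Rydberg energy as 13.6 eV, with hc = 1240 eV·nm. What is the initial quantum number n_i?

The photon energy is ΔE = hc/λ = 1240 / 656.5 = 1.889 eV.
With Z = 2, ΔE = 54.40 × (1/n_f² − 1/n_i²), so 1/n_f² − 1/n_i² = 0.03472.
With n_f = 4: 1/n_i² = 1/16 − 0.03472 = 0.02778, so n_i ≈ 6.00.

n_i = 6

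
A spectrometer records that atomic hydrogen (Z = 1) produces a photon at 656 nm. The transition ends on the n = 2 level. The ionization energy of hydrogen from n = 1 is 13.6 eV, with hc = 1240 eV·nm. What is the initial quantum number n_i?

The photon energy is ΔE = hc/λ = 1240 / 656 = 1.890 eV.
With Z = 1, ΔE = 13.60 × (1/n_f² − 1/n_i²), so 1/n_f² − 1/n_i² = 0.1390.
With n_f = 2: 1/n_i² = 1/4 − 0.1390 = 0.1110, so n_i ≈ 3.00.

n_i = 3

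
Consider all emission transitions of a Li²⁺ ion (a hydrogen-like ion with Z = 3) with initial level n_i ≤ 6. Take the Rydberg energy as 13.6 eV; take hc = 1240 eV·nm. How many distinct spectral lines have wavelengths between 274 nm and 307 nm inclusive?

Enumerate all n_i → n_f pairs with 1 ≤ n_f < n_i ≤ 6 and compute λ = 1240 / [13.6·9·(1/n_f² − 1/n_i²)].
Lines falling in [274, 307] nm: 6→4 (291.8 nm).

1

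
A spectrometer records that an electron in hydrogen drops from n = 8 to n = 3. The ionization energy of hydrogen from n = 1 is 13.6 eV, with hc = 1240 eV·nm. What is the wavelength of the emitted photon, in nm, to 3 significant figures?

955 nm

ΔE = 13.60 × (1/3² − 1/8²) = 13.60 × 0.09549 = 1.299 eV.
λ = hc/ΔE = 1240 / 1.299 = 955 nm.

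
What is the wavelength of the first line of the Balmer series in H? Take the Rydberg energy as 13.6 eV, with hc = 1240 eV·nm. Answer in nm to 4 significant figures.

656.5 nm

The Balmer series terminates on n_f = 2; the first line has n_i = 2+1 = 3.
ΔE = 13.60 × (1/2² − 1/3²) = 1.889 eV.
λ = 1240 / 1.889 = 656.5 nm.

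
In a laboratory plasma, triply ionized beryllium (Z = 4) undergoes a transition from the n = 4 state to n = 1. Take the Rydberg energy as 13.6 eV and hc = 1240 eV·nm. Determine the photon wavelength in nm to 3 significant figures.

6.08 nm

For Z = 4 the level energies scale as Z², so the effective Rydberg energy is 13.6 × 16 = 217.6 eV.
ΔE = 217.6 × (1/1² − 1/4²) = 217.6 × 0.9375 = 204.0 eV.
λ = hc/ΔE = 1240 / 204.0 = 6.08 nm.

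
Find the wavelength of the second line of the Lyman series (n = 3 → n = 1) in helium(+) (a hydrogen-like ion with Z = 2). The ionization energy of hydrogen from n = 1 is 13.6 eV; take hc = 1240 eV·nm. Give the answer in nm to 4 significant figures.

The Lyman series terminates on n_f = 1; the second line has n_i = 1+2 = 3.
ΔE = 54.40 × (1/1² − 1/3²) = 48.36 eV.
λ = 1240 / 48.36 = 25.64 nm.

25.64 nm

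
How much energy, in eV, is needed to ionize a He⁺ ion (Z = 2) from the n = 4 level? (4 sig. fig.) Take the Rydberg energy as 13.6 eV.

3.400 eV

E_n = −13.6 Z²/n² = −54.40/n² eV for Z = 2.
E_4 = −54.40/16 = −3.400 eV, so ionization (to E = 0) requires 3.400 eV.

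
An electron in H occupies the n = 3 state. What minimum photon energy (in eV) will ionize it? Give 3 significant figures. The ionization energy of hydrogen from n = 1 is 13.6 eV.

E_3 = −13.60/9 = −1.51 eV, so ionization (to E = 0) requires 1.51 eV.

1.51 eV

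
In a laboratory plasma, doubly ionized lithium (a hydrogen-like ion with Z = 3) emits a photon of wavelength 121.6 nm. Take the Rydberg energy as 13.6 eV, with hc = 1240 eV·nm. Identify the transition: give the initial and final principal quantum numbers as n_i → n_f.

n_i = 6, n_f = 3

The photon energy is ΔE = hc/λ = 1240 / 121.6 = 10.20 eV.
With Z = 3, ΔE = 122.4 × (1/n_f² − 1/n_i²), so 1/n_f² − 1/n_i² = 0.08331.
Trying n_f = 3 gives 1/n_i² = 0.02780, i.e. n_i ≈ 6; this pair matches.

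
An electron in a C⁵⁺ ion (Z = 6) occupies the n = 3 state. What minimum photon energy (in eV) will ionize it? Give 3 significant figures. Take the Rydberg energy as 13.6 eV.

54.4 eV

E_n = −13.6 Z²/n² = −489.6/n² eV for Z = 6.
E_3 = −489.6/9 = −54.4 eV, so ionization (to E = 0) requires 54.4 eV.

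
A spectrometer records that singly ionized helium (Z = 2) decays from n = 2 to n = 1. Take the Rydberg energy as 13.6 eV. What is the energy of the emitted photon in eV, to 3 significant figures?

40.8 eV

The Bohr energies scale as Z², so for Z = 2: E_n = −54.40/n² eV.
E_2 = −54.40/4 = −13.60 eV and E_1 = −54.40/1 = −54.40 eV.
The photon energy is |E_2 − E_1| = 40.8 eV.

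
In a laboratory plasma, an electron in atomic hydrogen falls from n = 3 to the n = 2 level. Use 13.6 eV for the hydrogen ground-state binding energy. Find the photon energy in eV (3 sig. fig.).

1.89 eV

E_3 = −13.60/9 = −1.511 eV and E_2 = −13.60/4 = −3.400 eV.
The photon energy is |E_3 − E_2| = 1.89 eV.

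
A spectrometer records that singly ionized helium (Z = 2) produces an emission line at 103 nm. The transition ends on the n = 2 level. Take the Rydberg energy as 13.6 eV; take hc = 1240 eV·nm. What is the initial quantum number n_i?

The photon energy is ΔE = hc/λ = 1240 / 103 = 12.04 eV.
With Z = 2, ΔE = 54.40 × (1/n_f² − 1/n_i²), so 1/n_f² − 1/n_i² = 0.2213.
With n_f = 2: 1/n_i² = 1/4 − 0.2213 = 0.02870, so n_i ≈ 5.90.

n_i = 6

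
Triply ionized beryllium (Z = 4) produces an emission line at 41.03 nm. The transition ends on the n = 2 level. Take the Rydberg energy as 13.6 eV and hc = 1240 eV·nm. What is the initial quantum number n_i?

The photon energy is ΔE = hc/λ = 1240 / 41.03 = 30.22 eV.
With Z = 4, ΔE = 217.6 × (1/n_f² − 1/n_i²), so 1/n_f² − 1/n_i² = 0.1389.
With n_f = 2: 1/n_i² = 1/4 − 0.1389 = 0.1111, so n_i ≈ 3.00.

n_i = 3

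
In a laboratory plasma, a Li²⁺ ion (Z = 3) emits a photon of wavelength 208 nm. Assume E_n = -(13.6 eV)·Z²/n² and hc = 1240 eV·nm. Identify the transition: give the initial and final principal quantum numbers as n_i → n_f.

n_i = 4, n_f = 3

The photon energy is ΔE = hc/λ = 1240 / 208 = 5.962 eV.
With Z = 3, ΔE = 122.4 × (1/n_f² − 1/n_i²), so 1/n_f² − 1/n_i² = 0.04871.
Trying n_f = 3 gives 1/n_i² = 0.06241, i.e. n_i ≈ 4; this pair matches.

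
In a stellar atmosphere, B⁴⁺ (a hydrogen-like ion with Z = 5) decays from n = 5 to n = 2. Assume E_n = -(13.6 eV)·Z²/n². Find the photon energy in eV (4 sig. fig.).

71.40 eV

The Bohr energies scale as Z², so for Z = 5: E_n = −340.0/n² eV.
E_5 = −340.0/25 = −13.60 eV and E_2 = −340.0/4 = −85.00 eV.
The photon energy is |E_5 − E_2| = 71.40 eV.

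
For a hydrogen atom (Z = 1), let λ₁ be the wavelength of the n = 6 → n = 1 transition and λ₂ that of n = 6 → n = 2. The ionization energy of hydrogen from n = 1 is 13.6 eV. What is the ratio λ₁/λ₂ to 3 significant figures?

0.229

λ ∝ 1/ΔE ∝ 1/(1/n_f² − 1/n_i²), and the Z² and hc factors cancel in the ratio.
λ₁/λ₂ = (1/2² − 1/6²)/(1/1² − 1/6²) = 0.2222/0.9722 = 0.229.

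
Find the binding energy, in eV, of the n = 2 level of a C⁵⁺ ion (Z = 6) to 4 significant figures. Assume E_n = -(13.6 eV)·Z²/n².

E_n = −13.6 Z²/n² = −489.6/n² eV for Z = 6.
E_2 = −489.6/4 = −122.4 eV, so ionization (to E = 0) requires 122.4 eV.

122.4 eV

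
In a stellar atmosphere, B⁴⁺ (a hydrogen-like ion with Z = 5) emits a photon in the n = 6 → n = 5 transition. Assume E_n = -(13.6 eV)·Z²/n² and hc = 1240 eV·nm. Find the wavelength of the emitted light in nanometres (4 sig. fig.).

For Z = 5 the level energies scale as Z², so the effective Rydberg energy is 13.6 × 25 = 340.0 eV.
ΔE = 340.0 × (1/5² − 1/6²) = 340.0 × 0.01222 = 4.156 eV.
λ = hc/ΔE = 1240 / 4.156 = 298.4 nm.

298.4 nm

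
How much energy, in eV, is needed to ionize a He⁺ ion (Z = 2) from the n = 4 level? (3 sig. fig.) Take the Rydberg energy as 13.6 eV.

E_n = −13.6 Z²/n² = −54.40/n² eV for Z = 2.
E_4 = −54.40/16 = −3.40 eV, so ionization (to E = 0) requires 3.40 eV.

3.40 eV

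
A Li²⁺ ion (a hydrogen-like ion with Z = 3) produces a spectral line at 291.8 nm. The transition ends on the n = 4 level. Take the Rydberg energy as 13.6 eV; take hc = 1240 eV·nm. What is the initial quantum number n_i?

n_i = 6

The photon energy is ΔE = hc/λ = 1240 / 291.8 = 4.249 eV.
With Z = 3, ΔE = 122.4 × (1/n_f² − 1/n_i²), so 1/n_f² − 1/n_i² = 0.03472.
With n_f = 4: 1/n_i² = 1/16 − 0.03472 = 0.02778, so n_i ≈ 6.00.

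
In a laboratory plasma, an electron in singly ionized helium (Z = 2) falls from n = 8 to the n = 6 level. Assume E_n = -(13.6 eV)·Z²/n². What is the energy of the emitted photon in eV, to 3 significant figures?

0.661 eV

The Bohr energies scale as Z², so for Z = 2: E_n = −54.40/n² eV.
E_8 = −54.40/64 = −0.8500 eV and E_6 = −54.40/36 = −1.511 eV.
The photon energy is |E_8 − E_6| = 0.661 eV.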